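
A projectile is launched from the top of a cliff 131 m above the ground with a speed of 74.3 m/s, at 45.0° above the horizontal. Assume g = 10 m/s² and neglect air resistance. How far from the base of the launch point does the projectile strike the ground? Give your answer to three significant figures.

661 m

Components: v_x = 74.3 cos 45.0° = 52.54 m/s, v_y = 74.3 sin 45.0° = 52.54 m/s.
Vertical: 0 = 131 + 52.54 t − ½(10) t² ⇒ 5.000 t² − 52.54 t − 131 = 0.
t = [52.54 + √(2760 + 2620)] / 10.00 = 12.59 s.
Horizontal: R = v_x · t = 52.54 × 12.59 = 661 m.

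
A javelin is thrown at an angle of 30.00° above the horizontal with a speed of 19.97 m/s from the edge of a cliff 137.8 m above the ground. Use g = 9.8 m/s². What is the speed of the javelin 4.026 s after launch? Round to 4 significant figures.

34.17 m/s

v_x = 19.97 cos 30.00° = 17.295 m/s (constant).
v_y(t) = 19.97 sin 30.00° − g t = 9.9850 − 9.8 × 4.026 = -29.470 m/s.
Speed = √(v_x² + v_y²) = √(299.12 + 868.48) = 34.17 m/s.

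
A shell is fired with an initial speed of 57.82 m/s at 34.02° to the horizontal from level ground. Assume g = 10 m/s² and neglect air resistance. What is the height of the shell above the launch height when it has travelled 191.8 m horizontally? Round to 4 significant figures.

v_x = 57.82 cos 34.02° = 47.924 m/s, v_y0 = 57.82 sin 34.02° = 32.349 m/s.
Time to reach x = 191.8 m: t = x / v_x = 191.8 / 47.924 = 4.0022 s.
y = v_y0 t − ½ g t² = 32.349×4.0022 − 5.000×4.0022² = 49.38 m.

49.38 m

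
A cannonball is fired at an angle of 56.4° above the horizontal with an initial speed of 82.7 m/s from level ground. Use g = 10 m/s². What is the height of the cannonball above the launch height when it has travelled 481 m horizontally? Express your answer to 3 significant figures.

172 m

v_x = 82.7 cos 56.4° = 45.77 m/s, v_y0 = 82.7 sin 56.4° = 68.88 m/s.
Time to reach x = 481 m: t = x / v_x = 481 / 45.77 = 10.51 s.
y = v_y0 t − ½ g t² = 68.88×10.51 − 5.000×10.51² = 172 m.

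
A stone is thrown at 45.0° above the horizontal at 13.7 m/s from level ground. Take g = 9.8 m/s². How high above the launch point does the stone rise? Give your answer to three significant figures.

Vertical component of launch velocity: v_y = 13.7 sin 45.0° = 9.687 m/s.
At the highest point the vertical velocity is zero, so v_y² = 2 g h_max.
h_max = (9.687)² / (2 × 9.8) = 93.84 / 19.60 = 4.79 m.

4.79 m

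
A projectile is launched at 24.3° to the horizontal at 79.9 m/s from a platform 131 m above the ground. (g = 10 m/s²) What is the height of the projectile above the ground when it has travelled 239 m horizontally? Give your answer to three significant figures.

185 m

v_x = 79.9 cos 24.3° = 72.82 m/s, v_y0 = 79.9 sin 24.3° = 32.88 m/s.
Time to reach x = 239 m: t = x / v_x = 239 / 72.82 = 3.282 s.
y = 131 + v_y0 t − ½ g t² = 131 + 32.88×3.282 − 5.000×3.282² = 185 m.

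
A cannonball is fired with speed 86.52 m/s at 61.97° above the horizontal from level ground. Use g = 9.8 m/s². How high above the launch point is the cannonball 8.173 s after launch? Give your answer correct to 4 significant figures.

296.9 m

v_y0 = 86.52 sin 61.97° = 76.371 m/s.
y(t) = v_y0 t − ½ g t² = 76.371×8.173 − 4.900×8.173² = 296.9 m.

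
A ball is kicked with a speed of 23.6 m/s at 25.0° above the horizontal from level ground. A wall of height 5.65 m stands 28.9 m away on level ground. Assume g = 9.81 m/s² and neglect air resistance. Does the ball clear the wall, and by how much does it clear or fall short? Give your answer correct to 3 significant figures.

v_x = 23.6 cos 25.0° = 21.39 m/s; v_y0 = 23.6 sin 25.0° = 9.974 m/s.
Time to reach the wall: t = 28.9 / 21.39 = 1.351 s.
Height at that point: y = 9.974×1.351 − 4.905×1.351² = 4.522 m.
That is 5.65 − 4.522 = 1.13 m below the top of the wall, so the ball does not clear it.

No — it falls 1.13 m short of clearing the wall.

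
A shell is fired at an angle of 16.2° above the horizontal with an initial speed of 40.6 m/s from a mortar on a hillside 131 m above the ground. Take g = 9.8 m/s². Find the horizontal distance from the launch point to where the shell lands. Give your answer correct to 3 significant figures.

252 m

Components: v_x = 40.6 cos 16.2° = 38.99 m/s, v_y = 40.6 sin 16.2° = 11.33 m/s.
Vertical: 0 = 131 + 11.33 t − ½(9.8) t² ⇒ 4.900 t² − 11.33 t − 131 = 0.
t = [11.33 + √(128.4 + 2568)] / 9.800 = 6.455 s.
Horizontal: R = v_x · t = 38.99 × 6.455 = 252 m.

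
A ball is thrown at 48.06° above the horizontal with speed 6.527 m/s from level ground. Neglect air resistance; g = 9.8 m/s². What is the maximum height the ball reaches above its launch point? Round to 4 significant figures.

Vertical component of launch velocity: v_y = 6.527 sin 48.06° = 4.8551 m/s.
At the highest point the vertical velocity is zero, so v_y² = 2 g h_max.
h_max = (4.8551)² / (2 × 9.8) = 23.572 / 19.60 = 1.203 m.

1.203 m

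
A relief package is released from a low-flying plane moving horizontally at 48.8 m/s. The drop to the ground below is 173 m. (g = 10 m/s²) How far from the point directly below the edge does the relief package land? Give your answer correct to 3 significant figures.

287 m

Initial vertical velocity is zero, so the fall time comes from h = ½ g t²: t = √(2 × 173 / 10) = 5.882 s.
Horizontal motion is uniform at 48.8 m/s, so x = 48.8 × 5.882 = 287 m.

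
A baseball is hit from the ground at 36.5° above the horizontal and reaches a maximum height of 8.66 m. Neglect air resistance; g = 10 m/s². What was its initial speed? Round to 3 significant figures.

22.1 m/s

At maximum height v_y = 0, so (v₀ sin θ)² = 2 g H.
v₀ sin 36.5° = √(2 × 10 × 8.66) = 13.16 m/s.
v₀ = 13.16 / sin 36.5° = 13.16 / 0.5948 = 22.1 m/s.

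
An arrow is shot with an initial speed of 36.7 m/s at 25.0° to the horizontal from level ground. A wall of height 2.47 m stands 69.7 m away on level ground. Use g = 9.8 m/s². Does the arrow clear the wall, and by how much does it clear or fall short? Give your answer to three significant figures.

Yes — it clears the wall by 8.51 m.

v_x = 36.7 cos 25.0° = 33.26 m/s; v_y0 = 36.7 sin 25.0° = 15.51 m/s.
Time to reach the wall: t = 69.7 / 33.26 = 2.096 s.
Height at that point: y = 15.51×2.096 − 4.900×2.096² = 10.98 m.
That is 10.98 − 2.47 = 8.51 m above the top of the wall, so the arrow clears it.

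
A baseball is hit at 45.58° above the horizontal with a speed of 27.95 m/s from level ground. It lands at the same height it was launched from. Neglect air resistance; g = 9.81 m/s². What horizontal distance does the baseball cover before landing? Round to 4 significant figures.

79.62 m

Components: v_x = 27.95 cos 45.58° = 19.563 m/s, v_y = 27.95 sin 45.58° = 19.963 m/s.
Time of flight (same landing height): t = 2 v_y / g = 2 × 19.963 / 9.81 = 4.0699 s.
Range: R = v_x · t = 19.563 × 4.0699 = 79.62 m.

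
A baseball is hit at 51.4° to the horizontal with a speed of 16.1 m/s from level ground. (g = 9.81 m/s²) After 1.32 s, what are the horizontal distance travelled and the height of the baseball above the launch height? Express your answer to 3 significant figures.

v_x = 16.1 cos 51.4° = 10.04 m/s; v_y0 = 16.1 sin 51.4° = 12.58 m/s.
x = v_x t = 10.04 × 1.32 = 13.3 m.
y = v_y0 t − ½ g t² = 12.58×1.32 − 4.905×1.32² = 8.06 m.

x = 13.3 m, y = 8.06 m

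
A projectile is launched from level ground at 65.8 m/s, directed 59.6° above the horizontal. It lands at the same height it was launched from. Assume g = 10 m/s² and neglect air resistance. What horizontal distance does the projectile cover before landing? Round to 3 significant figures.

For level ground, R = v₀² sin(2θ) / g.
sin(2 × 59.6°) = sin 119.2° = 0.8729.
R = (65.8)² × 0.8729 / 10 = 378 m.

378 m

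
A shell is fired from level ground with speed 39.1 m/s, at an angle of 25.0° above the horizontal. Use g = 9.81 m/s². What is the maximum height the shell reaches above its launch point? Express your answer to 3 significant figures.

Vertical component of launch velocity: v_y = 39.1 sin 25.0° = 16.52 m/s.
At the highest point the vertical velocity is zero, so v_y² = 2 g h_max.
h_max = (16.52)² / (2 × 9.81) = 272.9 / 19.62 = 13.9 m.

13.9 m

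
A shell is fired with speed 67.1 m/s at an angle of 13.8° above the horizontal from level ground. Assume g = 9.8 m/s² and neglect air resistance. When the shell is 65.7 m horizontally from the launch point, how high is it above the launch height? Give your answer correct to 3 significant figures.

v_x = 67.1 cos 13.8° = 65.16 m/s, v_y0 = 67.1 sin 13.8° = 16.01 m/s.
Time to reach x = 65.7 m: t = x / v_x = 65.7 / 65.16 = 1.008 s.
y = v_y0 t − ½ g t² = 16.01×1.008 − 4.900×1.008² = 11.2 m.

11.2 m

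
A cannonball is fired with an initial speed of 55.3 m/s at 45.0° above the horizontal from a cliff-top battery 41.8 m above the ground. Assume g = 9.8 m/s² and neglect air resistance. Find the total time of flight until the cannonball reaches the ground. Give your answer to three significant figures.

8.93 s

Vertical component: v_y = 55.3 sin 45.0° = 39.10 m/s.
Taking up as positive with launch at y = 41.8 m, landing at y = 0: 0 = 41.8 + 39.10 t − ½(9.8) t².
Solving 4.900 t² − 39.10 t − 41.8 = 0 gives t = [39.10 + √(39.10² + 4·4.900·41.8)] / 9.800 = 8.93 s.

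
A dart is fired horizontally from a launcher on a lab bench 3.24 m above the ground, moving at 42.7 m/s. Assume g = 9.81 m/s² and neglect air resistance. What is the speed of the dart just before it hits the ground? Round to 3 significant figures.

Fall time: t = √(2 × 3.24 / 9.81) = 0.8127 s.
At impact: v_x = 42.7 m/s (unchanged), v_y = g t = 9.81 × 0.8127 = 7.973 m/s.
Speed = √(v_x² + v_y²) = √(1823 + 63.57) = 43.4 m/s.

43.4 m/s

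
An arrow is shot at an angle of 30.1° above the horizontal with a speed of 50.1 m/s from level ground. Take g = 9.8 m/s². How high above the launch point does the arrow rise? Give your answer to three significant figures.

Vertical component of launch velocity: v_y = 50.1 sin 30.1° = 25.13 m/s.
At the highest point the vertical velocity is zero, so v_y² = 2 g h_max.
h_max = (25.13)² / (2 × 9.8) = 631.5 / 19.60 = 32.2 m.

32.2 m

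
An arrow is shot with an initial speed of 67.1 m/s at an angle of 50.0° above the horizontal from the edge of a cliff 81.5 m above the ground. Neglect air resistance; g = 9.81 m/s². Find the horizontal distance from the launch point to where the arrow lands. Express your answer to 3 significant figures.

512 m

Components: v_x = 67.1 cos 50.0° = 43.13 m/s, v_y = 67.1 sin 50.0° = 51.40 m/s.
Vertical: 0 = 81.5 + 51.40 t − ½(9.81) t² ⇒ 4.905 t² − 51.40 t − 81.5 = 0.
t = [51.40 + √(2642 + 1599)] / 9.810 = 11.88 s.
Horizontal: R = v_x · t = 43.13 × 11.88 = 512 m.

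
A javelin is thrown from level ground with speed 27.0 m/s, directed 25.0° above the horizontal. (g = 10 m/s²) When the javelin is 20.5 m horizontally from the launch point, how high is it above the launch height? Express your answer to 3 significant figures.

6.05 m

v_x = 27.0 cos 25.0° = 24.47 m/s, v_y0 = 27.0 sin 25.0° = 11.41 m/s.
Time to reach x = 20.5 m: t = x / v_x = 20.5 / 24.47 = 0.8378 s.
y = v_y0 t − ½ g t² = 11.41×0.8378 − 5.000×0.8378² = 6.05 m.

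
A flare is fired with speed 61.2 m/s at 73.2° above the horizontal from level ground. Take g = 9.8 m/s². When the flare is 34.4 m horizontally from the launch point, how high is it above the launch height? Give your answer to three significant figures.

95.4 m

v_x = 61.2 cos 73.2° = 17.69 m/s, v_y0 = 61.2 sin 73.2° = 58.59 m/s.
Time to reach x = 34.4 m: t = x / v_x = 34.4 / 17.69 = 1.945 s.
y = v_y0 t − ½ g t² = 58.59×1.945 − 4.900×1.945² = 95.4 m.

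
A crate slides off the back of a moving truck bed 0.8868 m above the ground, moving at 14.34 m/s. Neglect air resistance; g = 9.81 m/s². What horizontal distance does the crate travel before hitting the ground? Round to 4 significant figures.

6.097 m

Initial vertical velocity is zero, so the fall time comes from h = ½ g t²: t = √(2 × 0.8868 / 9.81) = 0.42520 s.
Horizontal motion is uniform at 14.34 m/s, so x = 14.34 × 0.42520 = 6.097 m.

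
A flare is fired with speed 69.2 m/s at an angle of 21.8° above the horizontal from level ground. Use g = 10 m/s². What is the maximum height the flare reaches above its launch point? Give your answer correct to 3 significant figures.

Vertical component of launch velocity: v_y = 69.2 sin 21.8° = 25.70 m/s.
At the highest point the vertical velocity is zero, so v_y² = 2 g h_max.
h_max = (25.70)² / (2 × 10) = 660.5 / 20.00 = 33.0 m.

33.0 m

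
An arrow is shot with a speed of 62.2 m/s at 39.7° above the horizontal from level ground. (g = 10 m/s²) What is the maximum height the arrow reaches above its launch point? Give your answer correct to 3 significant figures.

Vertical component of launch velocity: v_y = 62.2 sin 39.7° = 39.73 m/s.
At the highest point the vertical velocity is zero, so v_y² = 2 g h_max.
h_max = (39.73)² / (2 × 10) = 1578 / 20.00 = 78.9 m.

78.9 m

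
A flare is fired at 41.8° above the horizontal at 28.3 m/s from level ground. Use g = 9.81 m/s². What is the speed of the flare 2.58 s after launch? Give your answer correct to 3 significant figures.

22.1 m/s

v_x = 28.3 cos 41.8° = 21.10 m/s (constant).
v_y(t) = 28.3 sin 41.8° − g t = 18.86 − 9.81 × 2.58 = -6.450 m/s.
Speed = √(v_x² + v_y²) = √(445.2 + 41.60) = 22.1 m/s.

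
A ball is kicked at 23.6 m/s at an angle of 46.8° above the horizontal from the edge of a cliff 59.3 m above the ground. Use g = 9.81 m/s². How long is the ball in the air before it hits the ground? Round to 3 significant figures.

5.65 s

Vertical component: v_y = 23.6 sin 46.8° = 17.20 m/s.
Taking up as positive with launch at y = 59.3 m, landing at y = 0: 0 = 59.3 + 17.20 t − ½(9.81) t².
Solving 4.905 t² − 17.20 t − 59.3 = 0 gives t = [17.20 + √(17.20² + 4·4.905·59.3)] / 9.810 = 5.65 s.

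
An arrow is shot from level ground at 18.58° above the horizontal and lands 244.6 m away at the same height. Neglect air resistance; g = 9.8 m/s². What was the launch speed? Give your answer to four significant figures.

On level ground, R = v₀² sin(2θ) / g, so v₀ = √(R g / sin 2θ).
sin(2 × 18.58°) = 0.6040.
v₀ = √(244.6 × 9.8 / 0.6040) = √3968.7 = 63.00 m/s.

63.00 m/s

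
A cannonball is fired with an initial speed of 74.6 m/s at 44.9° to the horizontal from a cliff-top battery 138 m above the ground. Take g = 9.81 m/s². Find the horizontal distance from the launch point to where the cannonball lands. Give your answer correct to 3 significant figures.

682 m

Components: v_x = 74.6 cos 44.9° = 52.84 m/s, v_y = 74.6 sin 44.9° = 52.66 m/s.
Vertical: 0 = 138 + 52.66 t − ½(9.81) t² ⇒ 4.905 t² − 52.66 t − 138 = 0.
t = [52.66 + √(2773 + 2708)] / 9.810 = 12.91 s.
Horizontal: R = v_x · t = 52.84 × 12.91 = 682 m.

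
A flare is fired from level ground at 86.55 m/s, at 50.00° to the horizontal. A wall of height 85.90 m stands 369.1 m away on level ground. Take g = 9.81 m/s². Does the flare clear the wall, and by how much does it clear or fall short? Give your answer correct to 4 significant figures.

v_x = 86.55 cos 50.00° = 55.633 m/s; v_y0 = 86.55 sin 50.00° = 66.301 m/s.
Time to reach the wall: t = 369.1 / 55.633 = 6.6346 s.
Height at that point: y = 66.301×6.6346 − 4.905×6.6346² = 223.97 m.
That is 223.97 − 85.90 = 138.1 m above the top of the wall, so the flare clears it.

Yes — it clears the wall by 138.1 m.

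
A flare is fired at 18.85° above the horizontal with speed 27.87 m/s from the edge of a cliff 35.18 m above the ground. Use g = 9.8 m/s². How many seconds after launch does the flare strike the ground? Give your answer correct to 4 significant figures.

3.751 s

Vertical component: v_y = 27.87 sin 18.85° = 9.0046 m/s.
Taking up as positive with launch at y = 35.18 m, landing at y = 0: 0 = 35.18 + 9.0046 t − ½(9.8) t².
Solving 4.900 t² − 9.0046 t − 35.18 = 0 gives t = [9.0046 + √(9.0046² + 4·4.900·35.18)] / 9.800 = 3.751 s.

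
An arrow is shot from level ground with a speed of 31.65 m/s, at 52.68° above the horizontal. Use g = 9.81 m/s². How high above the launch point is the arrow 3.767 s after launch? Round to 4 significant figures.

v_y0 = 31.65 sin 52.68° = 25.170 m/s.
y(t) = v_y0 t − ½ g t² = 25.170×3.767 − 4.905×3.767² = 25.21 m.

25.21 m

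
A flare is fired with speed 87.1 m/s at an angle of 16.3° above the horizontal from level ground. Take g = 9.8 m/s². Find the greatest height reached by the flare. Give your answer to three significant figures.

Vertical component of launch velocity: v_y = 87.1 sin 16.3° = 24.45 m/s.
At the highest point the vertical velocity is zero, so v_y² = 2 g h_max.
h_max = (24.45)² / (2 × 9.8) = 597.8 / 19.60 = 30.5 m.

30.5 m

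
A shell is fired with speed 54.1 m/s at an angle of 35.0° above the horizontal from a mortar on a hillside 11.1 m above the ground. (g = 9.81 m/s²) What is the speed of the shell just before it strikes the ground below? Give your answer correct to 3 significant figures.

v_x = 54.1 cos 35.0° = 44.32 m/s is unchanged throughout.
For the vertical component, v_y² = v_y0² + 2 g h = (31.03)² + 2×9.81×11.1 = 1181, so |v_y| = 34.37 m/s.
Impact speed = √(v_x² + v_y²) = √(1964 + 1181) = 56.1 m/s.

56.1 m/s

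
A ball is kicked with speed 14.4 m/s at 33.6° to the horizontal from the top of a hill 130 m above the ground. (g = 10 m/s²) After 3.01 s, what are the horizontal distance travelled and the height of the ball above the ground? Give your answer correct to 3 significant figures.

x = 36.1 m, y = 109 m

v_x = 14.4 cos 33.6° = 11.99 m/s; v_y0 = 14.4 sin 33.6° = 7.969 m/s.
x = v_x t = 11.99 × 3.01 = 36.1 m.
y = 130 + v_y0 t − ½ g t² = 109 m.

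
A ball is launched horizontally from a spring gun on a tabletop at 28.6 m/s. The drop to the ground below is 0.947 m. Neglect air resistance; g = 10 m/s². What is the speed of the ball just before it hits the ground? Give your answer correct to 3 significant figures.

Fall time: t = √(2 × 0.947 / 10) = 0.4352 s.
At impact: v_x = 28.6 m/s (unchanged), v_y = g t = 10 × 0.4352 = 4.352 m/s.
Speed = √(v_x² + v_y²) = √(818.0 + 18.94) = 28.9 m/s.

28.9 m/s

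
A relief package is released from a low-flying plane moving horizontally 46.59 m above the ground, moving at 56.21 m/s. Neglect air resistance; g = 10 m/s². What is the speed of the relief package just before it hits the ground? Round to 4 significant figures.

63.96 m/s

Fall time: t = √(2 × 46.59 / 10) = 3.0525 s.
At impact: v_x = 56.21 m/s (unchanged), v_y = g t = 10 × 3.0525 = 30.525 m/s.
Speed = √(v_x² + v_y²) = √(3159.6 + 931.78) = 63.96 m/s.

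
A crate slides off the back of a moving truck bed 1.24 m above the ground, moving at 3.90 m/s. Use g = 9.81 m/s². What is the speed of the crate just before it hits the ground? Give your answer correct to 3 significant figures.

6.29 m/s

Fall time: t = √(2 × 1.24 / 9.81) = 0.5028 s.
At impact: v_x = 3.90 m/s (unchanged), v_y = g t = 9.81 × 0.5028 = 4.932 m/s.
Speed = √(v_x² + v_y²) = √(15.21 + 24.32) = 6.29 m/s.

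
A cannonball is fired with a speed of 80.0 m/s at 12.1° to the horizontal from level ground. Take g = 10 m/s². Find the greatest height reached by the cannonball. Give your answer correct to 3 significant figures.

14.1 m

Vertical component of launch velocity: v_y = 80.0 sin 12.1° = 16.77 m/s.
At the highest point the vertical velocity is zero, so v_y² = 2 g h_max.
h_max = (16.77)² / (2 × 10) = 281.2 / 20.00 = 14.1 m.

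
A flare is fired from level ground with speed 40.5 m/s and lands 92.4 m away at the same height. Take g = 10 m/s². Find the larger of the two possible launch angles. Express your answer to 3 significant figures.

72.9°

Level-ground range: R = v₀² sin(2θ)/g ⇒ sin 2θ = R g / v₀² = 92.4×10/40.5² = 0.5633.
2θ = arcsin(0.5633) = 34.28° or 180° − 34.28° = 145.72°.
So θ = 17.1° or θ = 72.9°.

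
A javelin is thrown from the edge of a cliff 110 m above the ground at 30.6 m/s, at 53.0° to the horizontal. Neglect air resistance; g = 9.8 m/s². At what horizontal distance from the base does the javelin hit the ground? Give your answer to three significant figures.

Components: v_x = 30.6 cos 53.0° = 18.42 m/s, v_y = 30.6 sin 53.0° = 24.44 m/s.
Vertical: 0 = 110 + 24.44 t − ½(9.8) t² ⇒ 4.900 t² − 24.44 t − 110 = 0.
t = [24.44 + √(597.3 + 2156)] / 9.800 = 7.848 s.
Horizontal: R = v_x · t = 18.42 × 7.848 = 145 m.

145 m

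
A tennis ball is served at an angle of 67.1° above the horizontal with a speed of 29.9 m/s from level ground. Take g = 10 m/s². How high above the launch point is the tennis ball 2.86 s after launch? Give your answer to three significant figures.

v_y0 = 29.9 sin 67.1° = 27.54 m/s.
y(t) = v_y0 t − ½ g t² = 27.54×2.86 − 5.000×2.86² = 37.9 m.

37.9 m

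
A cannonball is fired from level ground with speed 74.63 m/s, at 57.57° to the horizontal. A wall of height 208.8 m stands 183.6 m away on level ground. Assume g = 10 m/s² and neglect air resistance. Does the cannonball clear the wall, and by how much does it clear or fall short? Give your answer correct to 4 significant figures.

v_x = 74.63 cos 57.57° = 40.022 m/s; v_y0 = 74.63 sin 57.57° = 62.991 m/s.
Time to reach the wall: t = 183.6 / 40.022 = 4.5875 s.
Height at that point: y = 62.991×4.5875 − 5.000×4.5875² = 183.75 m.
That is 208.8 − 183.75 = 25.05 m below the top of the wall, so the cannonball does not clear it.

No — it falls 25.05 m short of clearing the wall.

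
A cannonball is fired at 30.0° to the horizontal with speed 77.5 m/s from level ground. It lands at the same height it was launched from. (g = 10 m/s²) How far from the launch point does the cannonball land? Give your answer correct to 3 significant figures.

520 m

Components: v_x = 77.5 cos 30.0° = 67.12 m/s, v_y = 77.5 sin 30.0° = 38.75 m/s.
Time of flight (same landing height): t = 2 v_y / g = 2 × 38.75 / 10 = 7.750 s.
Range: R = v_x · t = 67.12 × 7.750 = 520 m.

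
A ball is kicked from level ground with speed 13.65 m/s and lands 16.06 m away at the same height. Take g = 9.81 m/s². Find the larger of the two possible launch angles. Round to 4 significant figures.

61.13°

Level-ground range: R = v₀² sin(2θ)/g ⇒ sin 2θ = R g / v₀² = 16.06×9.81/13.65² = 0.8456.
2θ = arcsin(0.8456) = 57.736° or 180° − 57.736° = 122.264°.
So θ = 28.87° or θ = 61.13°.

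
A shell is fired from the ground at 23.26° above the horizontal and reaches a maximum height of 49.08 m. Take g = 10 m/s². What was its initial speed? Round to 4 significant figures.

79.34 m/s

At maximum height v_y = 0, so (v₀ sin θ)² = 2 g H.
v₀ sin 23.26° = √(2 × 10 × 49.08) = 31.330 m/s.
v₀ = 31.330 / sin 23.26° = 31.330 / 0.3949 = 79.34 m/s.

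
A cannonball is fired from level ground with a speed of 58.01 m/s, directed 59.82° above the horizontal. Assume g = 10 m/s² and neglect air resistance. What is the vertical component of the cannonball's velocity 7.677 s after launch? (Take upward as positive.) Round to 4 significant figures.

-26.62 m/s

Initial vertical component: v_y0 = 58.01 sin 59.82° = 50.147 m/s.
v_y(t) = v_y0 − g t = 50.147 − 10 × 7.677 = -26.62 m/s.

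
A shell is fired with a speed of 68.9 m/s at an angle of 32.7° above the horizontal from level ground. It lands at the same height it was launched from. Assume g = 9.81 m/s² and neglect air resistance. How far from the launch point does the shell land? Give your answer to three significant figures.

440 m

For level ground, R = v₀² sin(2θ) / g.
sin(2 × 32.7°) = sin 65.40° = 0.9092.
R = (68.9)² × 0.9092 / 9.81 = 440 m.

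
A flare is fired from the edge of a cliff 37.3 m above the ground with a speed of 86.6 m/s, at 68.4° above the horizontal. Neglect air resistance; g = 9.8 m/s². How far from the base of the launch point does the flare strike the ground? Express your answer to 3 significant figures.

Components: v_x = 86.6 cos 68.4° = 31.88 m/s, v_y = 86.6 sin 68.4° = 80.52 m/s.
Vertical: 0 = 37.3 + 80.52 t − ½(9.8) t² ⇒ 4.900 t² − 80.52 t − 37.3 = 0.
t = [80.52 + √(6483 + 731.1)] / 9.800 = 16.88 s.
Horizontal: R = v_x · t = 31.88 × 16.88 = 538 m.

538 m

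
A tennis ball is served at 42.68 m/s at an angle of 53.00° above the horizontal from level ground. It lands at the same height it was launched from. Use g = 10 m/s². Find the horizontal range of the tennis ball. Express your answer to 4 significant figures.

For level ground, R = v₀² sin(2θ) / g.
sin(2 × 53.00°) = sin 106.00° = 0.9613.
R = (42.68)² × 0.9613 / 10 = 175.1 m.

175.1 m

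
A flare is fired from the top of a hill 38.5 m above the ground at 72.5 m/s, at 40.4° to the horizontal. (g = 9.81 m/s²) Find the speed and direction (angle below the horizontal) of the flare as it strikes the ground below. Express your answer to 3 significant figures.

77.5 m/s at 44.6° below the horizontal

v_x = 72.5 cos 40.4° = 55.21 m/s (constant).
|v_y| at impact = √((46.99)² + 2×9.81×38.5) = 54.44 m/s.
Speed = √(55.21² + 54.44²) = 77.5 m/s; angle = arctan(54.44/55.21) = 44.6° below horizontal.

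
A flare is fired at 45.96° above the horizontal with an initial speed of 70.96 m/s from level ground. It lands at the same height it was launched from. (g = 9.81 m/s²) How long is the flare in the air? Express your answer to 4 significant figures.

10.40 s

Vertical component: v_y = 70.96 sin 45.96° = 51.010 m/s.
For a projectile landing at launch height, time of flight is t = 2 v_y / g = 2 × 51.010 / 9.81 = 10.40 s.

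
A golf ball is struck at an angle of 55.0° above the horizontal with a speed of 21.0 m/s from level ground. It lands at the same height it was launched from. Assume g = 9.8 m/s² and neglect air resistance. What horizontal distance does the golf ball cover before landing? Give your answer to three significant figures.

For level ground, R = v₀² sin(2θ) / g.
sin(2 × 55.0°) = sin 110.0° = 0.9397.
R = (21.0)² × 0.9397 / 9.8 = 42.3 m.

42.3 m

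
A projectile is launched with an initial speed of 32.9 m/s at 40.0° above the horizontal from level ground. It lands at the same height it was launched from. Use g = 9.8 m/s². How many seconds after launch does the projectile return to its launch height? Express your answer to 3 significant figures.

4.32 s

Vertical component: v_y = 32.9 sin 40.0° = 21.15 m/s.
For a projectile landing at launch height, time of flight is t = 2 v_y / g = 2 × 21.15 / 9.8 = 4.32 s.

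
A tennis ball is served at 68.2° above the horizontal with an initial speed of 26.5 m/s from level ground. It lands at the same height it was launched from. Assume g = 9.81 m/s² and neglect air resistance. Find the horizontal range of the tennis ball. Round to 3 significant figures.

For level ground, R = v₀² sin(2θ) / g.
sin(2 × 68.2°) = sin 136.4° = 0.6896.
R = (26.5)² × 0.6896 / 9.81 = 49.4 m.

49.4 m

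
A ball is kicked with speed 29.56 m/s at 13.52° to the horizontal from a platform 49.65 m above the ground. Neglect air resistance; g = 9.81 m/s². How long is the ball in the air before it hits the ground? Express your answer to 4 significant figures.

Vertical component: v_y = 29.56 sin 13.52° = 6.9107 m/s.
Taking up as positive with launch at y = 49.65 m, landing at y = 0: 0 = 49.65 + 6.9107 t − ½(9.81) t².
Solving 4.905 t² − 6.9107 t − 49.65 = 0 gives t = [6.9107 + √(6.9107² + 4·4.905·49.65)] / 9.810 = 3.963 s.

3.963 s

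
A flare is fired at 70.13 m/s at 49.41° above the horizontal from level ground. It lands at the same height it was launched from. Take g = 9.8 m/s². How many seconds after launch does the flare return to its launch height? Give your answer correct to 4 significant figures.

Vertical component: v_y = 70.13 sin 49.41° = 53.256 m/s.
For a projectile landing at launch height, time of flight is t = 2 v_y / g = 2 × 53.256 / 9.8 = 10.87 s.

10.87 s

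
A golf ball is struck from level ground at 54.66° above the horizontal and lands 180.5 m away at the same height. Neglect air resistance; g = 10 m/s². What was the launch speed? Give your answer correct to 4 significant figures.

On level ground, R = v₀² sin(2θ) / g, so v₀ = √(R g / sin 2θ).
sin(2 × 54.66°) = 0.9437.
v₀ = √(180.5 × 10 / 0.9437) = √1912.7 = 43.73 m/s.

43.73 m/s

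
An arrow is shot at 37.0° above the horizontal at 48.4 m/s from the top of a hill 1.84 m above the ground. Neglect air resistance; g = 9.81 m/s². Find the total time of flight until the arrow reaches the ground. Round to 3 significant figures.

6.00 s

Vertical component: v_y = 48.4 sin 37.0° = 29.13 m/s.
Taking up as positive with launch at y = 1.84 m, landing at y = 0: 0 = 1.84 + 29.13 t − ½(9.81) t².
Solving 4.905 t² − 29.13 t − 1.84 = 0 gives t = [29.13 + √(29.13² + 4·4.905·1.84)] / 9.810 = 6.00 s.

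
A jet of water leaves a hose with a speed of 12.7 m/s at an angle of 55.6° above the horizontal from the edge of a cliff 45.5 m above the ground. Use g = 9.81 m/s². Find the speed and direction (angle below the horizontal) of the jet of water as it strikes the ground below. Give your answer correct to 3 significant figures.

32.5 m/s at 77.2° below the horizontal

v_x = 12.7 cos 55.6° = 7.175 m/s (constant).
|v_y| at impact = √((10.48)² + 2×9.81×45.5) = 31.66 m/s.
Speed = √(7.175² + 31.66²) = 32.5 m/s; angle = arctan(31.66/7.175) = 77.2° below horizontal.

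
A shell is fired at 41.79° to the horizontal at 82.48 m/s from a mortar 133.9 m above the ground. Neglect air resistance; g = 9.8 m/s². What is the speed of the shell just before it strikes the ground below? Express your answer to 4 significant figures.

97.09 m/s

v_x = 82.48 cos 41.79° = 61.496 m/s is unchanged throughout.
For the vertical component, v_y² = v_y0² + 2 g h = (54.965)² + 2×9.8×133.9 = 5645.6, so |v_y| = 75.137 m/s.
Impact speed = √(v_x² + v_y²) = √(3781.8 + 5645.6) = 97.09 m/s.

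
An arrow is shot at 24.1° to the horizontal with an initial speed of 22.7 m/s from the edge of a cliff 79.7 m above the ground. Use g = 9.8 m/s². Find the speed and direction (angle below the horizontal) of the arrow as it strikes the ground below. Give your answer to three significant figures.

v_x = 22.7 cos 24.1° = 20.72 m/s (constant).
|v_y| at impact = √((9.269)² + 2×9.8×79.7) = 40.60 m/s.
Speed = √(20.72² + 40.60²) = 45.6 m/s; angle = arctan(40.60/20.72) = 63.0° below horizontal.

45.6 m/s at 63.0° below the horizontal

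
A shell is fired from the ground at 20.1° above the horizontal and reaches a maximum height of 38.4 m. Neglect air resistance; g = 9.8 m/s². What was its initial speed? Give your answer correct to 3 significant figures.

At maximum height v_y = 0, so (v₀ sin θ)² = 2 g H.
v₀ sin 20.1° = √(2 × 9.8 × 38.4) = 27.43 m/s.
v₀ = 27.43 / sin 20.1° = 27.43 / 0.3437 = 79.8 m/s.

79.8 m/s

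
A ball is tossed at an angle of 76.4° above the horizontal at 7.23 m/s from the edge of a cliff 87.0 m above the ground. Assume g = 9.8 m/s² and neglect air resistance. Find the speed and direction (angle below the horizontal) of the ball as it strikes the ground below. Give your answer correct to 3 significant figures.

41.9 m/s at 87.7° below the horizontal

v_x = 7.23 cos 76.4° = 1.700 m/s (constant).
|v_y| at impact = √((7.027)² + 2×9.8×87.0) = 41.89 m/s.
Speed = √(1.700² + 41.89²) = 41.9 m/s; angle = arctan(41.89/1.700) = 87.7° below horizontal.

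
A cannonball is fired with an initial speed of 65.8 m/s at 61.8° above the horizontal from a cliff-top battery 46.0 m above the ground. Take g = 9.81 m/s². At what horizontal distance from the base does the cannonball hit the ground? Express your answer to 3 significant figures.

391 m

Components: v_x = 65.8 cos 61.8° = 31.09 m/s, v_y = 65.8 sin 61.8° = 57.99 m/s.
Vertical: 0 = 46.0 + 57.99 t − ½(9.81) t² ⇒ 4.905 t² − 57.99 t − 46.0 = 0.
t = [57.99 + √(3363 + 902.5)] / 9.810 = 12.57 s.
Horizontal: R = v_x · t = 31.09 × 12.57 = 391 m.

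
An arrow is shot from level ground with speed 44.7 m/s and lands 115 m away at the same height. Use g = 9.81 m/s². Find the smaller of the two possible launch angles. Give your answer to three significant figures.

17.2°

Level-ground range: R = v₀² sin(2θ)/g ⇒ sin 2θ = R g / v₀² = 115×9.81/44.7² = 0.5646.
2θ = arcsin(0.5646) = 34.37° or 180° − 34.37° = 145.63°.
So θ = 17.2° or θ = 72.8°.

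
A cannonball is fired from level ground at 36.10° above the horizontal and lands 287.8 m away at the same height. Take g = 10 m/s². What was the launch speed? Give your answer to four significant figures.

54.98 m/s

On level ground, R = v₀² sin(2θ) / g, so v₀ = √(R g / sin 2θ).
sin(2 × 36.10°) = 0.9521.
v₀ = √(287.8 × 10 / 0.9521) = √3022.8 = 54.98 m/s.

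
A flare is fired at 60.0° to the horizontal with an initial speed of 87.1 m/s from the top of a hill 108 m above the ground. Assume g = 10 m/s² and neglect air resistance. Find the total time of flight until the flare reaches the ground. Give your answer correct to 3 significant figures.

Vertical component: v_y = 87.1 sin 60.0° = 75.43 m/s.
Taking up as positive with launch at y = 108 m, landing at y = 0: 0 = 108 + 75.43 t − ½(10) t².
Solving 5.000 t² − 75.43 t − 108 = 0 gives t = [75.43 + √(75.43² + 4·5.000·108)] / 10.00 = 16.4 s.

16.4 s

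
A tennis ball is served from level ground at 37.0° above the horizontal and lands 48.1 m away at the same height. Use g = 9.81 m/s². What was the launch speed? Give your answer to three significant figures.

22.2 m/s

On level ground, R = v₀² sin(2θ) / g, so v₀ = √(R g / sin 2θ).
sin(2 × 37.0°) = 0.9613.
v₀ = √(48.1 × 9.81 / 0.9613) = √490.9 = 22.2 m/s.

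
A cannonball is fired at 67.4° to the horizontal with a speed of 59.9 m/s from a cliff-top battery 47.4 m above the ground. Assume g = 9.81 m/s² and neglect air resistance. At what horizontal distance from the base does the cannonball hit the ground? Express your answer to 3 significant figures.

Components: v_x = 59.9 cos 67.4° = 23.02 m/s, v_y = 59.9 sin 67.4° = 55.30 m/s.
Vertical: 0 = 47.4 + 55.30 t − ½(9.81) t² ⇒ 4.905 t² − 55.30 t − 47.4 = 0.
t = [55.30 + √(3058 + 930.0)] / 9.810 = 12.07 s.
Horizontal: R = v_x · t = 23.02 × 12.07 = 278 m.

278 m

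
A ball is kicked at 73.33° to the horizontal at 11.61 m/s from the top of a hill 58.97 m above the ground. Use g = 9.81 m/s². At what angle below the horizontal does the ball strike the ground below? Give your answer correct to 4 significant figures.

v_x = 11.61 cos 73.33° = 3.3304 m/s.
At impact |v_y| = √(v_y0² + 2 g h) = √(11.122² + 2×9.81×58.97) = 35.787 m/s.
Angle below horizontal = arctan(|v_y| / v_x) = arctan(35.787 / 3.3304) = 84.68°.

84.68°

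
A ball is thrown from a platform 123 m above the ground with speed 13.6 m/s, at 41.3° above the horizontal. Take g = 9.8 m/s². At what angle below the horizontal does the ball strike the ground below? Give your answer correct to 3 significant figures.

78.4°

v_x = 13.6 cos 41.3° = 10.22 m/s.
At impact |v_y| = √(v_y0² + 2 g h) = √(8.976² + 2×9.8×123) = 49.91 m/s.
Angle below horizontal = arctan(|v_y| / v_x) = arctan(49.91 / 10.22) = 78.4°.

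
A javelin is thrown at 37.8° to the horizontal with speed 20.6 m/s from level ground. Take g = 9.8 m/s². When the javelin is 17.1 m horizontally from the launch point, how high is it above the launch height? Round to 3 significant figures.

v_x = 20.6 cos 37.8° = 16.28 m/s, v_y0 = 20.6 sin 37.8° = 12.63 m/s.
Time to reach x = 17.1 m: t = x / v_x = 17.1 / 16.28 = 1.050 s.
y = v_y0 t − ½ g t² = 12.63×1.050 − 4.900×1.050² = 7.86 m.

7.86 m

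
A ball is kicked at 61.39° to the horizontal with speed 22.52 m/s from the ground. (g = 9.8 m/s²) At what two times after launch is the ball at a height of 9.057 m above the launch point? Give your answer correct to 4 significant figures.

0.5269 s and 3.508 s

v_y0 = 22.52 sin 61.39° = 19.770 m/s.
Set y = v_y0 t − ½ g t² = 9.057: 4.900 t² − 19.770 t + 9.057 = 0.
t = [19.770 ± √(390.85 − 177.52)] / 9.8 = (19.770 ± 14.606) / 9.8, giving t = 0.5269 s or t = 3.508 s.
So the ball is at 9.057 m at t = 0.5269 s (rising) and t = 3.508 s (falling).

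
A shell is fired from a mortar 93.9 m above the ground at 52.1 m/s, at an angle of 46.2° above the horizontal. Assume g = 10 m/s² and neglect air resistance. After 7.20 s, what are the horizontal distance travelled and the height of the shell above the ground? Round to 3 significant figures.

x = 260 m, y = 105 m

v_x = 52.1 cos 46.2° = 36.06 m/s; v_y0 = 52.1 sin 46.2° = 37.60 m/s.
x = v_x t = 36.06 × 7.20 = 260 m.
y = 93.9 + v_y0 t − ½ g t² = 105 m.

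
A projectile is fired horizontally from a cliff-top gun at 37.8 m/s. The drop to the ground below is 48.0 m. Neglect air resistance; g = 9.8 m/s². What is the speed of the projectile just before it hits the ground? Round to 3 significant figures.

Fall time: t = √(2 × 48.0 / 9.8) = 3.130 s.
At impact: v_x = 37.8 m/s (unchanged), v_y = g t = 9.8 × 3.130 = 30.67 m/s.
Speed = √(v_x² + v_y²) = √(1429 + 940.6) = 48.7 m/s.

48.7 m/s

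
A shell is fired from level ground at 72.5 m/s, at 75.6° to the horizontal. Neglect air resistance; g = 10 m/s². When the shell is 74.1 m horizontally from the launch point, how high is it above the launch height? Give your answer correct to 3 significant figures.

v_x = 72.5 cos 75.6° = 18.03 m/s, v_y0 = 72.5 sin 75.6° = 70.22 m/s.
Time to reach x = 74.1 m: t = x / v_x = 74.1 / 18.03 = 4.110 s.
y = v_y0 t − ½ g t² = 70.22×4.110 − 5.000×4.110² = 204 m.

204 m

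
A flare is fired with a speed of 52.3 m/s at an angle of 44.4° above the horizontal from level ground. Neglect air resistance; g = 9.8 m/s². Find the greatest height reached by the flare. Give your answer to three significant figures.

68.3 m

Vertical component of launch velocity: v_y = 52.3 sin 44.4° = 36.59 m/s.
At the highest point the vertical velocity is zero, so v_y² = 2 g h_max.
h_max = (36.59)² / (2 × 9.8) = 1339 / 19.60 = 68.3 m.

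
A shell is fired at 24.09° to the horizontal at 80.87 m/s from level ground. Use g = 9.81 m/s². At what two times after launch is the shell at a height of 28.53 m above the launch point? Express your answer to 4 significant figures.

1.018 s and 5.711 s

v_y0 = 80.87 sin 24.09° = 33.009 m/s.
Set y = v_y0 t − ½ g t² = 28.53: 4.905 t² − 33.009 t + 28.53 = 0.
t = [33.009 ± √(1089.6 − 559.76)] / 9.81 = (33.009 ± 23.018) / 9.81, giving t = 1.018 s or t = 5.711 s.
So the shell is at 28.53 m at t = 1.018 s (rising) and t = 5.711 s (falling).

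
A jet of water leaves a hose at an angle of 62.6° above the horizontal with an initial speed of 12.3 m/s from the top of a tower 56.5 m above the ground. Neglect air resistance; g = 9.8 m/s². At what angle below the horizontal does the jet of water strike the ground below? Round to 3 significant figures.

80.8°

v_x = 12.3 cos 62.6° = 5.660 m/s.
At impact |v_y| = √(v_y0² + 2 g h) = √(10.92² + 2×9.8×56.5) = 35.02 m/s.
Angle below horizontal = arctan(|v_y| / v_x) = arctan(35.02 / 5.660) = 80.8°.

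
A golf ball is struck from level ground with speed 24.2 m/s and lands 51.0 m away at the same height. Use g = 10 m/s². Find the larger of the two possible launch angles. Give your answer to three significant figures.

59.7°

Level-ground range: R = v₀² sin(2θ)/g ⇒ sin 2θ = R g / v₀² = 51.0×10/24.2² = 0.8708.
2θ = arcsin(0.8708) = 60.55° or 180° − 60.55° = 119.45°.
So θ = 30.3° or θ = 59.7°.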